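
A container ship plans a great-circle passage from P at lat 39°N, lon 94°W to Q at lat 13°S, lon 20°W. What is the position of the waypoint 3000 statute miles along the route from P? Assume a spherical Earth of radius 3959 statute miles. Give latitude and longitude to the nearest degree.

From cos δ = sin φ₁ sin φ₂ + cos φ₁ cos φ₂ cos Δλ, the central angle is δ ≈ 1.504 rad (86.1°). The total great-circle distance is δ·R ≈ 1.504 × 3959 ≈ 5953 mi, so the target fraction is f = 3000/5953 ≈ 0.504.
Interpolate at f ≈ 0.504 with slerp weights a = sin((1−f)δ)/sin δ ≈ 0.680, b = sin(fδ)/sin δ ≈ 0.689.
p = a·p₁ + b·p₂ ≈ (0.594, -0.757, 0.273); φ = arcsin(p_z) ≈ 15.85°, λ = atan2(p_y, p_x) ≈ -51.88°.

≈ lat 16°N, lon 52°W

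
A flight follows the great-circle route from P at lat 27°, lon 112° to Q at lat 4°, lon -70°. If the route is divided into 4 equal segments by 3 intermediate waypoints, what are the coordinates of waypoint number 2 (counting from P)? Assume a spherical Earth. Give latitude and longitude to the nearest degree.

≈ lat 78°, lon -86°

Write both endpoints as unit vectors p₁, p₂ with components (cos φ cos λ, cos φ sin λ, sin φ).
The central angle between the endpoints is δ = arccos(p₁·p₂) ≈ 2.599 rad (148.9°).
Interpolate at f = 2/4 with slerp weights a = sin((1−f)δ)/sin δ ≈ 1.867, b = sin(fδ)/sin δ ≈ 1.867.
p = a·p₁ + b·p₂ ≈ (0.014, -0.208, 0.978); φ = arcsin(p_z) ≈ 77.98°, λ = atan2(p_y, p_x) ≈ -86.19°.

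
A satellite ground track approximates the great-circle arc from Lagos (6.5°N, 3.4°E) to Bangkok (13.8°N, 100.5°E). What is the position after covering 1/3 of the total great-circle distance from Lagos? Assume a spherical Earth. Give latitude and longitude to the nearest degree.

The haversine formula gives a central angle δ ≈ 1.663 rad (95.3°) between the endpoints.
Interpolate at f = 1/3 with slerp weights a = sin((1−f)δ)/sin δ ≈ 0.899, b = sin(fδ)/sin δ ≈ 0.529.
p = a·p₁ + b·p₂ ≈ (0.798, 0.558, 0.228); φ = arcsin(p_z) ≈ 13.17°, λ = atan2(p_y, p_x) ≈ 34.95°.

≈ 13°N, 35°E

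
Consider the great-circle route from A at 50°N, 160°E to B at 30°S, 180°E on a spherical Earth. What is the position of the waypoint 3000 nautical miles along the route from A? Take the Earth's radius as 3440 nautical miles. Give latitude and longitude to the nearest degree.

≈ 1°N, 173°E

Convert each endpoint to a unit vector on the sphere (x = cos φ cos λ, y = cos φ sin λ, z = sin φ).
The central angle between the endpoints is δ = arccos(p₁·p₂) ≈ 1.430 rad (81.9°). The total great-circle distance is δ·R ≈ 1.430 × 3440 ≈ 4920 nmi, so the target fraction is f = 3000/4920 ≈ 0.610.
Interpolate at f ≈ 0.610 with slerp weights a = sin((1−f)δ)/sin δ ≈ 0.535, b = sin(fδ)/sin δ ≈ 0.773.
p = a·p₁ + b·p₂ ≈ (-0.993, 0.118, 0.023); φ = arcsin(p_z) ≈ 1.32°, λ = atan2(p_y, p_x) ≈ 173.24°.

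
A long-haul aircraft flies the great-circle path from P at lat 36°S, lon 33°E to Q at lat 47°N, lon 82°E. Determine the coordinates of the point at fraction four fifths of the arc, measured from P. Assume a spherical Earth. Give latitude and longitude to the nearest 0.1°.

Convert each endpoint to a unit vector on the sphere (x = cos φ cos λ, y = cos φ sin λ, z = sin φ).
The central angle between the endpoints is δ = arccos(p₁·p₂) ≈ 1.639 rad (93.9°).
Interpolate at f = 4/5 with slerp weights a = sin((1−f)δ)/sin δ ≈ 0.323, b = sin(fδ)/sin δ ≈ 0.969.
p = a·p₁ + b·p₂ ≈ (0.311, 0.796, 0.519); φ = arcsin(p_z) ≈ 31.25°, λ = atan2(p_y, p_x) ≈ 68.68°.

≈ lat 31.3°N, lon 68.7°E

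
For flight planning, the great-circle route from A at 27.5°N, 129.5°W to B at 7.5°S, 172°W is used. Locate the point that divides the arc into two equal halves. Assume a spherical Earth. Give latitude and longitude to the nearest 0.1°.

≈ 10.7°N, 152.0°W

Write both endpoints as unit vectors p₁, p₂ with components (cos φ cos λ, cos φ sin λ, sin φ).
The central angle between the endpoints is δ = arccos(p₁·p₂) ≈ 0.942 rad (54.0°).
Interpolate at f = 1/2 with slerp weights a = sin((1−f)δ)/sin δ ≈ 0.561, b = sin(fδ)/sin δ ≈ 0.561.
p = a·p₁ + b·p₂ ≈ (-0.867, -0.461, 0.186); φ = arcsin(p_z) ≈ 10.71°, λ = atan2(p_y, p_x) ≈ -151.99°.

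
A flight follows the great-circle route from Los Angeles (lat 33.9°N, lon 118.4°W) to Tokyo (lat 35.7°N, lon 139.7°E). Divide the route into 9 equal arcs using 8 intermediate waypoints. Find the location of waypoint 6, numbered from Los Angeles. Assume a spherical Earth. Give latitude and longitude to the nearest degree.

≈ lat 47°N, lon 172°E

Write both endpoints as unit vectors p₁, p₂ with components (cos φ cos λ, cos φ sin λ, sin φ).
The central angle between the endpoints is δ = arccos(p₁·p₂) ≈ 1.383 rad (79.3°).
Interpolate at f = 6/9 with slerp weights a = sin((1−f)δ)/sin δ ≈ 0.453, b = sin(fδ)/sin δ ≈ 0.811.
p = a·p₁ + b·p₂ ≈ (-0.681, 0.095, 0.726); φ = arcsin(p_z) ≈ 46.54°, λ = atan2(p_y, p_x) ≈ 172.03°.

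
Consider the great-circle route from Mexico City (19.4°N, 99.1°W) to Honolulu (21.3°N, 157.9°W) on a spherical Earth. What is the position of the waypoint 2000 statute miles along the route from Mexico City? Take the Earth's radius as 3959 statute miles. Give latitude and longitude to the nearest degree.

≈ 23°N, 130°W

Convert each endpoint to a unit vector on the sphere (x = cos φ cos λ, y = cos φ sin λ, z = sin φ).
The central angle between the endpoints is δ = arccos(p₁·p₂) ≈ 0.957 rad (54.8°). The total great-circle distance is δ·R ≈ 0.957 × 3959 ≈ 3789 mi, so the target fraction is f = 2000/3789 ≈ 0.528.
Interpolate at f ≈ 0.528 with slerp weights a = sin((1−f)δ)/sin δ ≈ 0.534, b = sin(fδ)/sin δ ≈ 0.592.
p = a·p₁ + b·p₂ ≈ (-0.591, -0.705, 0.392); φ = arcsin(p_z) ≈ 23.11°, λ = atan2(p_y, p_x) ≈ -129.96°.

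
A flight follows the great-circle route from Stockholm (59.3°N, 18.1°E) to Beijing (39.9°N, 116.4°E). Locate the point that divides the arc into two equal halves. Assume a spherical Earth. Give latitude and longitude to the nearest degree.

≈ 60°N, 80°E

Convert each endpoint to a unit vector on the sphere (x = cos φ cos λ, y = cos φ sin λ, z = sin φ).
The central angle between the endpoints is δ = arccos(p₁·p₂) ≈ 1.053 rad (60.3°).
Interpolate at f = 1/2 with slerp weights a = sin((1−f)δ)/sin δ ≈ 0.578, b = sin(fδ)/sin δ ≈ 0.578.
p = a·p₁ + b·p₂ ≈ (0.083, 0.489, 0.868); φ = arcsin(p_z) ≈ 60.25°, λ = atan2(p_y, p_x) ≈ 80.33°.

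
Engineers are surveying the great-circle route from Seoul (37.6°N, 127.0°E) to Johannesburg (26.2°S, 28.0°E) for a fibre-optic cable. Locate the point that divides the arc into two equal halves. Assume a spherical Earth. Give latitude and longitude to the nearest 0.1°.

≈ 8.7°N, 73.3°E

Write both endpoints as unit vectors p₁, p₂ with components (cos φ cos λ, cos φ sin λ, sin φ).
The central angle between the endpoints is δ = arccos(p₁·p₂) ≈ 1.961 rad (112.4°).
Interpolate at f = 1/2 with slerp weights a = sin((1−f)δ)/sin δ ≈ 0.898, b = sin(fδ)/sin δ ≈ 0.898.
p = a·p₁ + b·p₂ ≈ (0.283, 0.947, 0.152); φ = arcsin(p_z) ≈ 8.71°, λ = atan2(p_y, p_x) ≈ 73.34°.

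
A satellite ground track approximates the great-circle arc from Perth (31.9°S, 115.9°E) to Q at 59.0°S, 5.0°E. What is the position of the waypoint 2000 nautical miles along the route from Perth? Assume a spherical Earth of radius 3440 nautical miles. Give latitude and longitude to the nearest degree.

The haversine formula gives a central angle δ ≈ 1.269 rad (72.7°) between the endpoints. The total great-circle distance is δ·R ≈ 1.269 × 3440 ≈ 4366 nmi, so the target fraction is f = 2000/4366 ≈ 0.458.
Interpolate at f ≈ 0.458 with slerp weights a = sin((1−f)δ)/sin δ ≈ 0.665, b = sin(fδ)/sin δ ≈ 0.575.
p = a·p₁ + b·p₂ ≈ (0.049, 0.534, -0.844); φ = arcsin(p_z) ≈ -57.60°, λ = atan2(p_y, p_x) ≈ 84.80°.

≈ 58°S, 85°E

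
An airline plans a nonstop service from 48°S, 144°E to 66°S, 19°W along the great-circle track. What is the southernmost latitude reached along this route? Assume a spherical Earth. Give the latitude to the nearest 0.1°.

The great circle lies in the plane with unit normal n̂ = (p₁ × p₂)/|p₁ × p₂|.
Here n̂_z ≈ -0.088; the vertex latitude is φ_max = arccos|n̂_z| ≈ 85.0°.

≈ 85.0°S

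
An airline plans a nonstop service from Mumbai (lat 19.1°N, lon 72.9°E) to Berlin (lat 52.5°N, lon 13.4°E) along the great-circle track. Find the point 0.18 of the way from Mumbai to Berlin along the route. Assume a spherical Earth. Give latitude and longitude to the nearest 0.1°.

Convert each endpoint to a unit vector on the sphere (x = cos φ cos λ, y = cos φ sin λ, z = sin φ).
The central angle between the endpoints is δ = arccos(p₁·p₂) ≈ 0.987 rad (56.5°).
Interpolate at f = 0.18 with slerp weights a = sin((1−f)δ)/sin δ ≈ 0.867, b = sin(fδ)/sin δ ≈ 0.212.
p = a·p₁ + b·p₂ ≈ (0.366, 0.813, 0.452); φ = arcsin(p_z) ≈ 26.86°, λ = atan2(p_y, p_x) ≈ 65.75°.

≈ lat 26.9°N, lon 65.7°E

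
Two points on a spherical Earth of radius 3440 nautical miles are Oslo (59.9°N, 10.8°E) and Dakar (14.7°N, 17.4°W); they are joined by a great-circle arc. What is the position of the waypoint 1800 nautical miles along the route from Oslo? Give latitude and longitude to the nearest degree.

≈ (33°N, 10°W)

The haversine formula gives a central angle δ ≈ 0.867 rad (49.7°) between the endpoints. The total great-circle distance is δ·R ≈ 0.867 × 3440 ≈ 2983 nmi, so the target fraction is f = 1800/2983 ≈ 0.603.
Interpolate at f ≈ 0.603 with slerp weights a = sin((1−f)δ)/sin δ ≈ 0.442, b = sin(fδ)/sin δ ≈ 0.655.
p = a·p₁ + b·p₂ ≈ (0.823, -0.148, 0.549); φ = arcsin(p_z) ≈ 33.29°, λ = atan2(p_y, p_x) ≈ -10.20°.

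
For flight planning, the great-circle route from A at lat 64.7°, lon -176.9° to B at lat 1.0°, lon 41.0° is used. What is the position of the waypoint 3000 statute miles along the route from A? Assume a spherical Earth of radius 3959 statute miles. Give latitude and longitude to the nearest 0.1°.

≈ lat 61.7°, lon 73.1°

Convert each endpoint to a unit vector on the sphere (x = cos φ cos λ, y = cos φ sin λ, z = sin φ).
The central angle between the endpoints is δ = arccos(p₁·p₂) ≈ 1.898 rad (108.7°). The total great-circle distance is δ·R ≈ 1.898 × 3959 ≈ 7514 mi, so the target fraction is f = 3000/7514 ≈ 0.399.
Interpolate at f ≈ 0.399 with slerp weights a = sin((1−f)δ)/sin δ ≈ 0.960, b = sin(fδ)/sin δ ≈ 0.726.
p = a·p₁ + b·p₂ ≈ (0.138, 0.454, 0.880); φ = arcsin(p_z) ≈ 61.67°, λ = atan2(p_y, p_x) ≈ 73.07°.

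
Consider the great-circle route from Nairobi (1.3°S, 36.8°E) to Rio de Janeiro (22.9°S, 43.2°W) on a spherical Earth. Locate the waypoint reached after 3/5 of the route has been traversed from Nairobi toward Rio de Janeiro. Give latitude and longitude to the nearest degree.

≈ (18°S, 9°W)

The haversine formula gives a central angle δ ≈ 1.401 rad (80.3°) between the endpoints.
Interpolate at f = 3/5 with slerp weights a = sin((1−f)δ)/sin δ ≈ 0.539, b = sin(fδ)/sin δ ≈ 0.756.
p = a·p₁ + b·p₂ ≈ (0.939, -0.154, -0.306); φ = arcsin(p_z) ≈ -17.84°, λ = atan2(p_y, p_x) ≈ -9.29°.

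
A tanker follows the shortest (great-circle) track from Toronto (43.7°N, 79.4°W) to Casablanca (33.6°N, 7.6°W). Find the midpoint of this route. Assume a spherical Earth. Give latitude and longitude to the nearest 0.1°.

≈ 44.6°N, 40.6°W

Write both endpoints as unit vectors p₁, p₂ with components (cos φ cos λ, cos φ sin λ, sin φ).
The central angle between the endpoints is δ = arccos(p₁·p₂) ≈ 0.964 rad (55.2°).
Interpolate at f = 1/2 with slerp weights a = sin((1−f)δ)/sin δ ≈ 0.564, b = sin(fδ)/sin δ ≈ 0.564.
p = a·p₁ + b·p₂ ≈ (0.541, -0.463, 0.702); φ = arcsin(p_z) ≈ 44.60°, λ = atan2(p_y, p_x) ≈ -40.57°.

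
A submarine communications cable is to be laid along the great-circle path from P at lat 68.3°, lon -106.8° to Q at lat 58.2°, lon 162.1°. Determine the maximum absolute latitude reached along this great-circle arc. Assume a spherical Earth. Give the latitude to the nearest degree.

≈ 72°

The great circle lies in the plane with unit normal n̂ = (p₁ × p₂)/|p₁ × p₂|.
Here n̂_z ≈ -0.315; the vertex latitude is φ_max = arccos|n̂_z| ≈ 71.6°.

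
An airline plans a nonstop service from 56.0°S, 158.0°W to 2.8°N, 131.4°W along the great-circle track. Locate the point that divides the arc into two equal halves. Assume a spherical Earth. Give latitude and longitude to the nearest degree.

From cos δ = sin φ₁ sin φ₂ + cos φ₁ cos φ₂ cos Δλ, the central angle is δ ≈ 1.094 rad (62.7°).
Interpolate at f = 1/2 with slerp weights a = sin((1−f)δ)/sin δ ≈ 0.585, b = sin(fδ)/sin δ ≈ 0.585.
p = a·p₁ + b·p₂ ≈ (-0.690, -0.561, -0.457); φ = arcsin(p_z) ≈ -27.18°, λ = atan2(p_y, p_x) ≈ -140.88°.

≈ 27°S, 141°W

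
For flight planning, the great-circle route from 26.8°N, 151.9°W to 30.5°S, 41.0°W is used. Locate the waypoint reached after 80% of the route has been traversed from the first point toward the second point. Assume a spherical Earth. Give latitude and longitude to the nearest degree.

≈ 22°S, 66°W

Convert each endpoint to a unit vector on the sphere (x = cos φ cos λ, y = cos φ sin λ, z = sin φ).
The central angle between the endpoints is δ = arccos(p₁·p₂) ≈ 2.098 rad (120.2°).
Interpolate at f = 0.80 with slerp weights a = sin((1−f)δ)/sin δ ≈ 0.471, b = sin(fδ)/sin δ ≈ 1.150.
p = a·p₁ + b·p₂ ≈ (0.377, -0.849, -0.371); φ = arcsin(p_z) ≈ -21.80°, λ = atan2(p_y, p_x) ≈ -66.05°.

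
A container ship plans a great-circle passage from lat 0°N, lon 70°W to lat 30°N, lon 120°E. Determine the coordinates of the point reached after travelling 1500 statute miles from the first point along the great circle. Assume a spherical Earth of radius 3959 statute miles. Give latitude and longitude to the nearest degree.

≈ lat 21°N, lon 77°W

The haversine formula gives a central angle δ ≈ 2.592 rad (148.5°) between the endpoints. The total great-circle distance is δ·R ≈ 2.592 × 3959 ≈ 10263 mi, so the target fraction is f = 1500/10263 ≈ 0.146.
Interpolate at f ≈ 0.146 with slerp weights a = sin((1−f)δ)/sin δ ≈ 1.533, b = sin(fδ)/sin δ ≈ 0.708.
p = a·p₁ + b·p₂ ≈ (0.218, -0.909, 0.354); φ = arcsin(p_z) ≈ 20.74°, λ = atan2(p_y, p_x) ≈ -76.54°.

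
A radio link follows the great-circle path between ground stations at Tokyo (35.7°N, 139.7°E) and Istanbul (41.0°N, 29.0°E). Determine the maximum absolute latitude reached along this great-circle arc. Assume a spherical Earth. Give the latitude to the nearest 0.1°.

The great circle lies in the plane with unit normal n̂ = (p₁ × p₂)/|p₁ × p₂|.
Here n̂_z ≈ -0.581; the vertex latitude is φ_max = arccos|n̂_z| ≈ 54.5°.
Check via Clairaut: cos φ_max = |cos φ₁| · sin C = cos(35.7°)·sin(45.7°) ≈ 0.581, again giving ≈ 54.5°.

≈ 54.5°N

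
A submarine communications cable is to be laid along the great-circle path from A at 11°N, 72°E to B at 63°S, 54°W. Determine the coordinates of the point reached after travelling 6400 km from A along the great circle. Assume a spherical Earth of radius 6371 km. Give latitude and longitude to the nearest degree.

≈ 41°S, 45°E

Write both endpoints as unit vectors p₁, p₂ with components (cos φ cos λ, cos φ sin λ, sin φ).
The central angle between the endpoints is δ = arccos(p₁·p₂) ≈ 2.017 rad (115.6°). The total great-circle distance is δ·R ≈ 2.017 × 6371 ≈ 12853 km, so the target fraction is f = 6400/12853 ≈ 0.498.
Interpolate at f ≈ 0.498 with slerp weights a = sin((1−f)δ)/sin δ ≈ 0.941, b = sin(fδ)/sin δ ≈ 0.936.
p = a·p₁ + b·p₂ ≈ (0.535, 0.535, -0.654); φ = arcsin(p_z) ≈ -40.86°, λ = atan2(p_y, p_x) ≈ 44.97°.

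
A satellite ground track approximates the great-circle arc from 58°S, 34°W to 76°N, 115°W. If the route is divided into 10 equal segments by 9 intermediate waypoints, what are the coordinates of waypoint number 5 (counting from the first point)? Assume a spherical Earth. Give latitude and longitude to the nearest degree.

≈ 11°N, 57°W

From cos δ = sin φ₁ sin φ₂ + cos φ₁ cos φ₂ cos Δλ, the central angle is δ ≈ 2.503 rad (143.4°).
Interpolate at f = 5/10 with slerp weights a = sin((1−f)δ)/sin δ ≈ 1.592, b = sin(fδ)/sin δ ≈ 1.592.
p = a·p₁ + b·p₂ ≈ (0.537, -0.821, 0.195); φ = arcsin(p_z) ≈ 11.22°, λ = atan2(p_y, p_x) ≈ -56.82°.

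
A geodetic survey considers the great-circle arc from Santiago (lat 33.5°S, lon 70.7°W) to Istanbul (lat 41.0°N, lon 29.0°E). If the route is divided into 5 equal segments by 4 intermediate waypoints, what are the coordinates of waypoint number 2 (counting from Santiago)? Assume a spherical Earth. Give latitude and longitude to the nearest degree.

The haversine formula gives a central angle δ ≈ 2.058 rad (117.9°) between the endpoints.
Interpolate at f = 2/5 with slerp weights a = sin((1−f)δ)/sin δ ≈ 1.068, b = sin(fδ)/sin δ ≈ 0.830.
p = a·p₁ + b·p₂ ≈ (0.842, -0.537, -0.045); φ = arcsin(p_z) ≈ -2.59°, λ = atan2(p_y, p_x) ≈ -32.53°.

≈ lat 3°S, lon 33°W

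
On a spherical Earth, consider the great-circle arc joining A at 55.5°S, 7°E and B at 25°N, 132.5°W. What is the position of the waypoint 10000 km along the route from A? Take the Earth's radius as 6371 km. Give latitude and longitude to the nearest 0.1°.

≈ 16.1°S, 107.7°W

From cos δ = sin φ₁ sin φ₂ + cos φ₁ cos φ₂ cos Δλ, the central angle is δ ≈ 2.402 rad (137.6°). The total great-circle distance is δ·R ≈ 2.402 × 6371 ≈ 15302 km, so the target fraction is f = 10000/15302 ≈ 0.654.
Interpolate at f ≈ 0.654 with slerp weights a = sin((1−f)δ)/sin δ ≈ 1.097, b = sin(fδ)/sin δ ≈ 1.483.
p = a·p₁ + b·p₂ ≈ (-0.292, -0.916, -0.277); φ = arcsin(p_z) ≈ -16.08°, λ = atan2(p_y, p_x) ≈ -107.67°.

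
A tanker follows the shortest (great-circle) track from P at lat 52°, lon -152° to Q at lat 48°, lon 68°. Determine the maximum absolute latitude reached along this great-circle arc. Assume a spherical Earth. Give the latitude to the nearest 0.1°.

The great circle lies in the plane with unit normal n̂ = (p₁ × p₂)/|p₁ × p₂|.
Here n̂_z ≈ -0.275; the vertex latitude is φ_max = arccos|n̂_z| ≈ 74.0°.
Check via Clairaut: cos φ_max = |cos φ₁| · sin C = cos(52.0°)·sin(26.5°) ≈ 0.275, again giving ≈ 74.0°.

≈ 74.0°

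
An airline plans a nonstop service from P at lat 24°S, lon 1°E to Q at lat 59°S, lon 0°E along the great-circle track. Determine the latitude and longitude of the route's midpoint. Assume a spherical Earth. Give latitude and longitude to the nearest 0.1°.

≈ lat 41.5°S, lon 0.6°E

Convert each endpoint to a unit vector on the sphere (x = cos φ cos λ, y = cos φ sin λ, z = sin φ).
The central angle between the endpoints is δ = arccos(p₁·p₂) ≈ 0.611 rad (35.0°).
Interpolate at f = 1/2 with slerp weights a = sin((1−f)δ)/sin δ ≈ 0.524, b = sin(fδ)/sin δ ≈ 0.524.
p = a·p₁ + b·p₂ ≈ (0.749, 0.008, -0.663); φ = arcsin(p_z) ≈ -41.50°, λ = atan2(p_y, p_x) ≈ 0.64°.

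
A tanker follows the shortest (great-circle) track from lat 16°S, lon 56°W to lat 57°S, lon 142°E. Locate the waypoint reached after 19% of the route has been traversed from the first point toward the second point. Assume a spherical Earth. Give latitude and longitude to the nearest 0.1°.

Convert each endpoint to a unit vector on the sphere (x = cos φ cos λ, y = cos φ sin λ, z = sin φ).
The central angle between the endpoints is δ = arccos(p₁·p₂) ≈ 1.841 rad (105.5°).
Interpolate at f = 0.19 with slerp weights a = sin((1−f)δ)/sin δ ≈ 1.034, b = sin(fδ)/sin δ ≈ 0.356.
p = a·p₁ + b·p₂ ≈ (0.403, -0.705, -0.583); φ = arcsin(p_z) ≈ -35.68°, λ = atan2(p_y, p_x) ≈ -60.22°.

≈ lat 35.7°S, lon 60.2°W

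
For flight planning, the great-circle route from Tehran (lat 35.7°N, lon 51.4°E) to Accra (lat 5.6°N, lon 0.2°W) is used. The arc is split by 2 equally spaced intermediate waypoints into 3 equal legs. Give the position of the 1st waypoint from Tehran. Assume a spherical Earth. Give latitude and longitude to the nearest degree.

≈ lat 28°N, lon 32°E

The haversine formula gives a central angle δ ≈ 0.978 rad (56.0°) between the endpoints.
Interpolate at f = 1/3 with slerp weights a = sin((1−f)δ)/sin δ ≈ 0.732, b = sin(fδ)/sin δ ≈ 0.386.
p = a·p₁ + b·p₂ ≈ (0.755, 0.463, 0.465); φ = arcsin(p_z) ≈ 27.68°, λ = atan2(p_y, p_x) ≈ 31.52°.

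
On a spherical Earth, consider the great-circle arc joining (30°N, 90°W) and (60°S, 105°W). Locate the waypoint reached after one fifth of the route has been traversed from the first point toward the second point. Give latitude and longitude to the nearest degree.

≈ (12°N, 92°W)

From cos δ = sin φ₁ sin φ₂ + cos φ₁ cos φ₂ cos Δλ, the central angle is δ ≈ 1.586 rad (90.8°).
Interpolate at f = 1/5 with slerp weights a = sin((1−f)δ)/sin δ ≈ 0.955, b = sin(fδ)/sin δ ≈ 0.312.
p = a·p₁ + b·p₂ ≈ (-0.040, -0.977, 0.207); φ = arcsin(p_z) ≈ 11.96°, λ = atan2(p_y, p_x) ≈ -92.36°.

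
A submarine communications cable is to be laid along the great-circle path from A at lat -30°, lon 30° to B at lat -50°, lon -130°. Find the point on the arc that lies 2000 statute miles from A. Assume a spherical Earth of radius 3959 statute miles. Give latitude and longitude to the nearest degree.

The haversine formula gives a central angle δ ≈ 1.711 rad (98.1°) between the endpoints. The total great-circle distance is δ·R ≈ 1.711 × 3959 ≈ 6775 mi, so the target fraction is f = 2000/6775 ≈ 0.295.
Interpolate at f ≈ 0.295 with slerp weights a = sin((1−f)δ)/sin δ ≈ 0.944, b = sin(fδ)/sin δ ≈ 0.489.
p = a·p₁ + b·p₂ ≈ (0.506, 0.168, -0.846); φ = arcsin(p_z) ≈ -57.80°, λ = atan2(p_y, p_x) ≈ 18.37°.

≈ lat -58°, lon 18°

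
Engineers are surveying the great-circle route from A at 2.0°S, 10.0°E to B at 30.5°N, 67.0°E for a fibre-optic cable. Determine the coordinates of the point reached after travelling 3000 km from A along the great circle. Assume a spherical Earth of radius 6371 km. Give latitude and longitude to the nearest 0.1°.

≈ 13.6°N, 32.2°E

From cos δ = sin φ₁ sin φ₂ + cos φ₁ cos φ₂ cos Δλ, the central angle is δ ≈ 1.103 rad (63.2°). The total great-circle distance is δ·R ≈ 1.103 × 6371 ≈ 7025 km, so the target fraction is f = 3000/7025 ≈ 0.427.
Interpolate at f ≈ 0.427 with slerp weights a = sin((1−f)δ)/sin δ ≈ 0.662, b = sin(fδ)/sin δ ≈ 0.508.
p = a·p₁ + b·p₂ ≈ (0.822, 0.518, 0.235); φ = arcsin(p_z) ≈ 13.59°, λ = atan2(p_y, p_x) ≈ 32.21°.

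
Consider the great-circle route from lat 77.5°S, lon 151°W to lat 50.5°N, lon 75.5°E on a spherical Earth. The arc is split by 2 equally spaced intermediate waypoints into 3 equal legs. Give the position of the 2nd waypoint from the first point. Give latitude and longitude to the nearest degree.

Convert each endpoint to a unit vector on the sphere (x = cos φ cos λ, y = cos φ sin λ, z = sin φ).
The central angle between the endpoints is δ = arccos(p₁·p₂) ≈ 2.583 rad (148.0°).
Interpolate at f = 2/3 with slerp weights a = sin((1−f)δ)/sin δ ≈ 1.432, b = sin(fδ)/sin δ ≈ 1.866.
p = a·p₁ + b·p₂ ≈ (0.026, 0.999, 0.042); φ = arcsin(p_z) ≈ 2.41°, λ = atan2(p_y, p_x) ≈ 88.50°.

≈ lat 2°N, lon 89°E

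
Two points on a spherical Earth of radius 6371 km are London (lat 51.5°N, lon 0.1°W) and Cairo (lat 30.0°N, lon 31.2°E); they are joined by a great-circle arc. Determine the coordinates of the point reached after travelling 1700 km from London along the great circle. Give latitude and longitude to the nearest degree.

Convert each endpoint to a unit vector on the sphere (x = cos φ cos λ, y = cos φ sin λ, z = sin φ).
The central angle between the endpoints is δ = arccos(p₁·p₂) ≈ 0.551 rad (31.6°). The total great-circle distance is δ·R ≈ 0.551 × 6371 ≈ 3511 km, so the target fraction is f = 1700/3511 ≈ 0.484.
Interpolate at f ≈ 0.484 with slerp weights a = sin((1−f)δ)/sin δ ≈ 0.536, b = sin(fδ)/sin δ ≈ 0.504.
p = a·p₁ + b·p₂ ≈ (0.706, 0.225, 0.671); φ = arcsin(p_z) ≈ 42.14°, λ = atan2(p_y, p_x) ≈ 17.69°.

≈ lat 42°N, lon 18°E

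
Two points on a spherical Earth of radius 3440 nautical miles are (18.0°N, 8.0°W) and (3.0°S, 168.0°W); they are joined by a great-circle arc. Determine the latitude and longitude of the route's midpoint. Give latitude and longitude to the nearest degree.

From cos δ = sin φ₁ sin φ₂ + cos φ₁ cos φ₂ cos Δλ, the central angle is δ ≈ 2.711 rad (155.3°).
Interpolate at f = 1/2 with slerp weights a = sin((1−f)δ)/sin δ ≈ 2.340, b = sin(fδ)/sin δ ≈ 2.340.
p = a·p₁ + b·p₂ ≈ (-0.082, -0.795, 0.601); φ = arcsin(p_z) ≈ 36.91°, λ = atan2(p_y, p_x) ≈ -95.88°.

≈ (37°N, 96°W)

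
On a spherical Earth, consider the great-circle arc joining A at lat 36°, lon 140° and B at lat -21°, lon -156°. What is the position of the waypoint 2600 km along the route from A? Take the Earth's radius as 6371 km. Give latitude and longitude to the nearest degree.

Convert each endpoint to a unit vector on the sphere (x = cos φ cos λ, y = cos φ sin λ, z = sin φ).
The central angle between the endpoints is δ = arccos(p₁·p₂) ≈ 1.450 rad (83.1°). The total great-circle distance is δ·R ≈ 1.450 × 6371 ≈ 9238 km, so the target fraction is f = 2600/9238 ≈ 0.281.
Interpolate at f ≈ 0.281 with slerp weights a = sin((1−f)δ)/sin δ ≈ 0.870, b = sin(fδ)/sin δ ≈ 0.400.
p = a·p₁ + b·p₂ ≈ (-0.880, 0.300, 0.368); φ = arcsin(p_z) ≈ 21.59°, λ = atan2(p_y, p_x) ≈ 161.15°.

≈ lat 22°, lon 161°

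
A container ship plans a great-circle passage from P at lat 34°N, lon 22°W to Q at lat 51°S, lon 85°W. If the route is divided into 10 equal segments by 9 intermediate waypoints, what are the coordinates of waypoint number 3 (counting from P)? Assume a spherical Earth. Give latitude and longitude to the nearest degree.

≈ lat 8°N, lon 39°W

Write both endpoints as unit vectors p₁, p₂ with components (cos φ cos λ, cos φ sin λ, sin φ).
The central angle between the endpoints is δ = arccos(p₁·p₂) ≈ 1.770 rad (101.4°).
Interpolate at f = 3/10 with slerp weights a = sin((1−f)δ)/sin δ ≈ 0.964, b = sin(fδ)/sin δ ≈ 0.517.
p = a·p₁ + b·p₂ ≈ (0.770, -0.623, 0.138); φ = arcsin(p_z) ≈ 7.93°, λ = atan2(p_y, p_x) ≈ -39.00°.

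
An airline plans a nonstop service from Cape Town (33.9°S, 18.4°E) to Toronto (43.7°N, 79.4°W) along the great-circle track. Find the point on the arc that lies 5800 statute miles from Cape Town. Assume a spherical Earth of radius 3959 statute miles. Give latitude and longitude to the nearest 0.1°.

Convert each endpoint to a unit vector on the sphere (x = cos φ cos λ, y = cos φ sin λ, z = sin φ).
The central angle between the endpoints is δ = arccos(p₁·p₂) ≈ 2.056 rad (117.8°). The total great-circle distance is δ·R ≈ 2.056 × 3959 ≈ 8141 mi, so the target fraction is f = 5800/8141 ≈ 0.712.
Interpolate at f ≈ 0.712 with slerp weights a = sin((1−f)δ)/sin δ ≈ 0.630, b = sin(fδ)/sin δ ≈ 1.124.
p = a·p₁ + b·p₂ ≈ (0.646, -0.634, 0.425); φ = arcsin(p_z) ≈ 25.16°, λ = atan2(p_y, p_x) ≈ -44.45°.

≈ 25.2°N, 44.5°W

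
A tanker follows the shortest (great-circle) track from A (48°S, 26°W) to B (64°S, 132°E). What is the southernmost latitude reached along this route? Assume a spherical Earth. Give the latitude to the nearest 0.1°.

The great circle lies in the plane with unit normal n̂ = (p₁ × p₂)/|p₁ × p₂|.
Here n̂_z ≈ +0.120; the vertex latitude is φ_max = arccos|n̂_z| ≈ 83.1°.
Check via Clairaut: cos φ_max = |cos φ₁| · sin C = cos(48.0°)·sin(169.7°) ≈ 0.120, again giving ≈ 83.1°.

≈ 83.1°S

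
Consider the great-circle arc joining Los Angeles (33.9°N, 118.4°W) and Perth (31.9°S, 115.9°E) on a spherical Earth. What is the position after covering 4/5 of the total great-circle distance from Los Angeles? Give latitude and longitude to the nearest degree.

≈ (21°S, 143°E)

Convert each endpoint to a unit vector on the sphere (x = cos φ cos λ, y = cos φ sin λ, z = sin φ).
The central angle between the endpoints is δ = arccos(p₁·p₂) ≈ 2.355 rad (134.9°).
Interpolate at f = 4/5 with slerp weights a = sin((1−f)δ)/sin δ ≈ 0.641, b = sin(fδ)/sin δ ≈ 1.343.
p = a·p₁ + b·p₂ ≈ (-0.751, 0.558, -0.353); φ = arcsin(p_z) ≈ -20.65°, λ = atan2(p_y, p_x) ≈ 143.38°.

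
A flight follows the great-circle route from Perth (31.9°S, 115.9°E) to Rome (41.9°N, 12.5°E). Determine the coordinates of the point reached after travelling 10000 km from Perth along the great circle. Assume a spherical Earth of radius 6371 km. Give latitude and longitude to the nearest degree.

≈ (28°N, 45°E)

From cos δ = sin φ₁ sin φ₂ + cos φ₁ cos φ₂ cos Δλ, the central angle is δ ≈ 2.094 rad (120.0°). The total great-circle distance is δ·R ≈ 2.094 × 6371 ≈ 13339 km, so the target fraction is f = 10000/13339 ≈ 0.750.
Interpolate at f ≈ 0.750 with slerp weights a = sin((1−f)δ)/sin δ ≈ 0.578, b = sin(fδ)/sin δ ≈ 1.154.
p = a·p₁ + b·p₂ ≈ (0.625, 0.627, 0.466); φ = arcsin(p_z) ≈ 27.75°, λ = atan2(p_y, p_x) ≈ 45.11°.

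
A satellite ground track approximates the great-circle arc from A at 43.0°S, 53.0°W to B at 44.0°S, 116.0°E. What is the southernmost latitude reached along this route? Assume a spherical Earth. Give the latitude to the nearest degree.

The great circle lies in the plane with unit normal n̂ = (p₁ × p₂)/|p₁ × p₂|.
Here n̂_z ≈ +0.100; the vertex latitude is φ_max = arccos|n̂_z| ≈ 84.2°.
Check via Clairaut: cos φ_max = |cos φ₁| · sin C = cos(43.0°)·sin(172.1°) ≈ 0.100, again giving ≈ 84.2°.

≈ 84°S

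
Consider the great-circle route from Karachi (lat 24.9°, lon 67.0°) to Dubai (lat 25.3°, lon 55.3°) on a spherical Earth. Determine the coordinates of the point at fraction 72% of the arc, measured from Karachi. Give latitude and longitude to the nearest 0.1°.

From cos δ = sin φ₁ sin φ₂ + cos φ₁ cos φ₂ cos Δλ, the central angle is δ ≈ 0.185 rad (10.6°).
Interpolate at f = 0.72 with slerp weights a = sin((1−f)δ)/sin δ ≈ 0.281, b = sin(fδ)/sin δ ≈ 0.722.
p = a·p₁ + b·p₂ ≈ (0.471, 0.772, 0.427); φ = arcsin(p_z) ≈ 25.28°, λ = atan2(p_y, p_x) ≈ 58.58°.

≈ lat 25.3°, lon 58.6°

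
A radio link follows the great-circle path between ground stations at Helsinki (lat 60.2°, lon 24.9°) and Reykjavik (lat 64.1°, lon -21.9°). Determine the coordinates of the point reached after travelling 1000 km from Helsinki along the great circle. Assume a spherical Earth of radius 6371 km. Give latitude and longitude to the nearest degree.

Convert each endpoint to a unit vector on the sphere (x = cos φ cos λ, y = cos φ sin λ, z = sin φ).
The central angle between the endpoints is δ = arccos(p₁·p₂) ≈ 0.379 rad (21.7°). The total great-circle distance is δ·R ≈ 0.379 × 6371 ≈ 2412 km, so the target fraction is f = 1000/2412 ≈ 0.415.
Interpolate at f ≈ 0.415 with slerp weights a = sin((1−f)δ)/sin δ ≈ 0.595, b = sin(fδ)/sin δ ≈ 0.423.
p = a·p₁ + b·p₂ ≈ (0.439, 0.056, 0.897); φ = arcsin(p_z) ≈ 63.71°, λ = atan2(p_y, p_x) ≈ 7.20°.

≈ lat 64°, lon 7°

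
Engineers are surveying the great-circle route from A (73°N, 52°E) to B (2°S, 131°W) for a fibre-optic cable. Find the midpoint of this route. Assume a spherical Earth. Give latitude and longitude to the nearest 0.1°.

Convert each endpoint to a unit vector on the sphere (x = cos φ cos λ, y = cos φ sin λ, z = sin φ).
The central angle between the endpoints is δ = arccos(p₁·p₂) ≈ 1.902 rad (109.0°).
Interpolate at f = 1/2 with slerp weights a = sin((1−f)δ)/sin δ ≈ 0.861, b = sin(fδ)/sin δ ≈ 0.861.
p = a·p₁ + b·p₂ ≈ (-0.409, -0.451, 0.793); φ = arcsin(p_z) ≈ 52.48°, λ = atan2(p_y, p_x) ≈ -132.24°.

≈ (52.5°N, 132.2°W)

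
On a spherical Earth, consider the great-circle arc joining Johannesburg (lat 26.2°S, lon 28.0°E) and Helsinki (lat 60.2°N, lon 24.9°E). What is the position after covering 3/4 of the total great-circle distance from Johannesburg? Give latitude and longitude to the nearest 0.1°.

≈ lat 38.6°N, lon 26.2°E

Convert each endpoint to a unit vector on the sphere (x = cos φ cos λ, y = cos φ sin λ, z = sin φ).
The central angle between the endpoints is δ = arccos(p₁·p₂) ≈ 1.509 rad (86.4°).
Interpolate at f = 3/4 with slerp weights a = sin((1−f)δ)/sin δ ≈ 0.369, b = sin(fδ)/sin δ ≈ 0.907.
p = a·p₁ + b·p₂ ≈ (0.701, 0.345, 0.624); φ = arcsin(p_z) ≈ 38.61°, λ = atan2(p_y, p_x) ≈ 26.21°.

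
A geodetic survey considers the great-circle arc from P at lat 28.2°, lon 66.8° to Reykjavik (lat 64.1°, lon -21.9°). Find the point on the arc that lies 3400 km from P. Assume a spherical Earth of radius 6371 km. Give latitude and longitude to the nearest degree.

≈ lat 53°, lon 43°

Convert each endpoint to a unit vector on the sphere (x = cos φ cos λ, y = cos φ sin λ, z = sin φ).
The central angle between the endpoints is δ = arccos(p₁·p₂) ≈ 1.122 rad (64.3°). The total great-circle distance is δ·R ≈ 1.122 × 6371 ≈ 7149 km, so the target fraction is f = 3400/7149 ≈ 0.476.
Interpolate at f ≈ 0.476 with slerp weights a = sin((1−f)δ)/sin δ ≈ 0.616, b = sin(fδ)/sin δ ≈ 0.565.
p = a·p₁ + b·p₂ ≈ (0.443, 0.407, 0.799); φ = arcsin(p_z) ≈ 53.03°, λ = atan2(p_y, p_x) ≈ 42.60°.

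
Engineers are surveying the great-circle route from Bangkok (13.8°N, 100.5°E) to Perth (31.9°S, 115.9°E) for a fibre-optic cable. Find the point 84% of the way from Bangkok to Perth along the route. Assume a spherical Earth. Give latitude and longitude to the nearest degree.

Convert each endpoint to a unit vector on the sphere (x = cos φ cos λ, y = cos φ sin λ, z = sin φ).
The central angle between the endpoints is δ = arccos(p₁·p₂) ≈ 0.838 rad (48.0°).
Interpolate at f = 0.84 with slerp weights a = sin((1−f)δ)/sin δ ≈ 0.180, b = sin(fδ)/sin δ ≈ 0.871.
p = a·p₁ + b·p₂ ≈ (-0.355, 0.837, -0.417); φ = arcsin(p_z) ≈ -24.66°, λ = atan2(p_y, p_x) ≈ 112.97°.

≈ 25°S, 113°E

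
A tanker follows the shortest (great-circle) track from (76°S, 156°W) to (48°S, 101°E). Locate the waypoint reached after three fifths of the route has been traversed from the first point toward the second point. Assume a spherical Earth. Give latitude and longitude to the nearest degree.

The haversine formula gives a central angle δ ≈ 0.817 rad (46.8°) between the endpoints.
Interpolate at f = 3/5 with slerp weights a = sin((1−f)δ)/sin δ ≈ 0.440, b = sin(fδ)/sin δ ≈ 0.646.
p = a·p₁ + b·p₂ ≈ (-0.180, 0.381, -0.907); φ = arcsin(p_z) ≈ -65.10°, λ = atan2(p_y, p_x) ≈ 115.27°.

≈ (65°S, 115°E)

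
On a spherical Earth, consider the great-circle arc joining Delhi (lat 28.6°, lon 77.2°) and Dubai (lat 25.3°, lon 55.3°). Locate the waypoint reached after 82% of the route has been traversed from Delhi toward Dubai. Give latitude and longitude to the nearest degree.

≈ lat 26°, lon 59°

Write both endpoints as unit vectors p₁, p₂ with components (cos φ cos λ, cos φ sin λ, sin φ).
The central angle between the endpoints is δ = arccos(p₁·p₂) ≈ 0.345 rad (19.8°).
Interpolate at f = 0.82 with slerp weights a = sin((1−f)δ)/sin δ ≈ 0.184, b = sin(fδ)/sin δ ≈ 0.825.
p = a·p₁ + b·p₂ ≈ (0.460, 0.771, 0.441); φ = arcsin(p_z) ≈ 26.14°, λ = atan2(p_y, p_x) ≈ 59.14°.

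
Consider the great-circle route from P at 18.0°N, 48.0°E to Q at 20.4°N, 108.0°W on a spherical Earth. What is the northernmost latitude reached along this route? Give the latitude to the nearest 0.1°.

The great circle lies in the plane with unit normal n̂ = (p₁ × p₂)/|p₁ × p₂|.
Here n̂_z ≈ -0.512; the vertex latitude is φ_max = arccos|n̂_z| ≈ 59.2°.
Check via Clairaut: cos φ_max = |cos φ₁| · sin C = cos(18.0°)·sin(32.6°) ≈ 0.512, again giving ≈ 59.2°.

≈ 59.2°N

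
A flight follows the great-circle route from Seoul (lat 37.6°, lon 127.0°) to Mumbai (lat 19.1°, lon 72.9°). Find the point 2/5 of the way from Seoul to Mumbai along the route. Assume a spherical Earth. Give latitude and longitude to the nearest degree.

Write both endpoints as unit vectors p₁, p₂ with components (cos φ cos λ, cos φ sin λ, sin φ).
The central angle between the endpoints is δ = arccos(p₁·p₂) ≈ 0.878 rad (50.3°).
Interpolate at f = 2/5 with slerp weights a = sin((1−f)δ)/sin δ ≈ 0.653, b = sin(fδ)/sin δ ≈ 0.447.
p = a·p₁ + b·p₂ ≈ (-0.187, 0.817, 0.545); φ = arcsin(p_z) ≈ 33.02°, λ = atan2(p_y, p_x) ≈ 102.91°.

≈ lat 33°, lon 103°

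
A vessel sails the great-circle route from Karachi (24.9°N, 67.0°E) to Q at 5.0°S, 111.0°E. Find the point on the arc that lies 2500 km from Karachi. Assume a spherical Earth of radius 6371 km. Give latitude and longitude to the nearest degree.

≈ 13°N, 87°E

Convert each endpoint to a unit vector on the sphere (x = cos φ cos λ, y = cos φ sin λ, z = sin φ).
The central angle between the endpoints is δ = arccos(p₁·p₂) ≈ 0.911 rad (52.2°). The total great-circle distance is δ·R ≈ 0.911 × 6371 ≈ 5801 km, so the target fraction is f = 2500/5801 ≈ 0.431.
Interpolate at f ≈ 0.431 with slerp weights a = sin((1−f)δ)/sin δ ≈ 0.627, b = sin(fδ)/sin δ ≈ 0.484.
p = a·p₁ + b·p₂ ≈ (0.049, 0.974, 0.222); φ = arcsin(p_z) ≈ 12.82°, λ = atan2(p_y, p_x) ≈ 87.10°.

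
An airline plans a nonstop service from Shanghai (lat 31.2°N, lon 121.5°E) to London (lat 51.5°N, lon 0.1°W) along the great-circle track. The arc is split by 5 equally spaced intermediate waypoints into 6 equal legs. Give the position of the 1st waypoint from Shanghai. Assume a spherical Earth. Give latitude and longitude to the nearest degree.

≈ lat 42°N, lon 112°E

Write both endpoints as unit vectors p₁, p₂ with components (cos φ cos λ, cos φ sin λ, sin φ).
The central angle between the endpoints is δ = arccos(p₁·p₂) ≈ 1.444 rad (82.7°).
Interpolate at f = 1/6 with slerp weights a = sin((1−f)δ)/sin δ ≈ 0.941, b = sin(fδ)/sin δ ≈ 0.240.
p = a·p₁ + b·p₂ ≈ (-0.271, 0.686, 0.675); φ = arcsin(p_z) ≈ 42.49°, λ = atan2(p_y, p_x) ≈ 111.55°.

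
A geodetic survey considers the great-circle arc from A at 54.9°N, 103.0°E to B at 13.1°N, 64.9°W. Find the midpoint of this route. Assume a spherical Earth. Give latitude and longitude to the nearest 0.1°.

The haversine formula gives a central angle δ ≈ 1.941 rad (111.2°) between the endpoints.
Interpolate at f = 1/2 with slerp weights a = sin((1−f)δ)/sin δ ≈ 0.885, b = sin(fδ)/sin δ ≈ 0.885.
p = a·p₁ + b·p₂ ≈ (0.251, -0.285, 0.925); φ = arcsin(p_z) ≈ 67.68°, λ = atan2(p_y, p_x) ≈ -48.58°.

≈ 67.7°N, 48.6°W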